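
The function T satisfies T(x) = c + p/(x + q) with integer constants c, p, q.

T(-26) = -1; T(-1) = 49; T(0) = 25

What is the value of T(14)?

4

(T(x) − c)(x + q) = p for each data point; the three points give a linear system in c and q, then p follows.
Solving: c = 1, q = 2, p = 48, so T(x) = 1 + 48/(x + 2).
Then T(14) = 1 + 48/16 = 4.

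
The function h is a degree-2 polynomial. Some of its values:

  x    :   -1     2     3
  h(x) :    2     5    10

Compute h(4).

17

Write h(x) = ax² + bx + c; the 3 given values yield a linear system in the 3 coefficients.
Solving, h(x) = x² + 1.
Then h(4) = 17.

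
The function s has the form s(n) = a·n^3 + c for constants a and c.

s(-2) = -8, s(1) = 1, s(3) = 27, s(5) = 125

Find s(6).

216

From s(-2) = -8 and s(1) = 1: -8a + c = -8 and 1a + c = 1.
Subtracting: 9a = 9, so a = 1; then c = -8 − 1·(-8) = 0.
So s(n) = 1n³ + 0, and s(6) = 216.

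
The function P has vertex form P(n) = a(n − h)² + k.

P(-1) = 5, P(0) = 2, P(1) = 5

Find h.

First differences -3, 3; second difference 6 = 2a, so a = 3.
Expanding, the n-coefficient is −2ah = -6h; matching it to the data gives h = 0, and then k = 2.
So P(n) = 3(n + 0)² + 2.
Hence h = 0.

0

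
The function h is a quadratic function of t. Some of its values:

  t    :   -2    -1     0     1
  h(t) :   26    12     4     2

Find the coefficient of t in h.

Write h(t) = at² + bt + c; the 4 given values yield a linear system in the 3 coefficients.
Solving, h(t) = 3t² - 5t + 4.
The coefficient of t is -5.

-5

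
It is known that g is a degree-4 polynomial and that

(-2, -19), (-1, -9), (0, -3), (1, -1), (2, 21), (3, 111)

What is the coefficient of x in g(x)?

First differences: 10, 6, 2, 22, 90. Second differences: -4, -4, 20, 68. Third differences: 0, 24, 48. Fourth differences: 24, 24.
Level-4 differences are constant, so g has degree 4.
Fitting a degree-4 polynomial gives g(x) = x^4 + 2x³ - 3x² + 2x - 3.
The coefficient of x is 2.

2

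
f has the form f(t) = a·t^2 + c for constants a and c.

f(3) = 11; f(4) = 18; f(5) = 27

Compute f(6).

38

From f(3) = 11 and f(4) = 18: 9a + c = 11 and 16a + c = 18.
Subtracting: 7a = 7, so a = 1; then c = 11 − 1·9 = 2.
So f(t) = 1t² + 2, and f(6) = 38.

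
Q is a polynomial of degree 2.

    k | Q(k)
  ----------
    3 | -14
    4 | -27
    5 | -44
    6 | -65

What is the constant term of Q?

First differences: -13, -17, -21. Second differences: -4, -4.
Level-2 differences are constant, so Q has degree 2.
Fitting a degree-2 polynomial gives Q(k) = -2k² + k + 1.
The constant term is Q(0) = 1.

1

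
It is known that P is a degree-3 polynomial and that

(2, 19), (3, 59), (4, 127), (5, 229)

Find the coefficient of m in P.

Write P(m) = am³ + bm² + cm + d; the 4 given values yield a linear system in the 4 coefficients.
Solving, P(m) = m³ + 5m² - 4m - 1.
The coefficient of m is -4.

-4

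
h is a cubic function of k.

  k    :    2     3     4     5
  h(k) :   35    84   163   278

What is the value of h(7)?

640

Write h(k) = ak³ + bk² + ck + d; the 4 given values yield a linear system in the 4 coefficients.
Solving, h(k) = k³ + 6k² + 3.
Then h(7) = 640.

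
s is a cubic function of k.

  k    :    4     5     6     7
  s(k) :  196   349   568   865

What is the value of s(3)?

97

Write s(k) = ak³ + bk² + ck + d; the 4 given values yield a linear system in the 4 coefficients.
Solving, s(k) = 2k³ + 3k² + 4k + 4.
Then s(3) = 97.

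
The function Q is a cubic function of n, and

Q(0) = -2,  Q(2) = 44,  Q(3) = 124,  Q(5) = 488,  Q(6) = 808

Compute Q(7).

Write Q(n) = an³ + bn² + cn + d; the 5 given values yield a linear system in the 4 coefficients.
Solving, Q(n) = 3n³ + 4n² + 3n - 2.
Then Q(7) = 1244.

1244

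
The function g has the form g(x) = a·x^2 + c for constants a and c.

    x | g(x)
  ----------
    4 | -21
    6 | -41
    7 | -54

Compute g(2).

From g(4) = -21 and g(6) = -41: 16a + c = -21 and 36a + c = -41.
Subtracting: 20a = -20, so a = -1; then c = -21 − (-1)·16 = -5.
So g(x) = -1x² − 5, and g(2) = -9.

-9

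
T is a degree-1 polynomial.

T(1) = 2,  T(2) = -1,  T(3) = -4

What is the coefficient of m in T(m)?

First differences: -3, -3.
Level-1 differences are constant, so T has degree 1.
Fitting a degree-1 polynomial gives T(m) = -3m + 5.
The coefficient of m is -3.

-3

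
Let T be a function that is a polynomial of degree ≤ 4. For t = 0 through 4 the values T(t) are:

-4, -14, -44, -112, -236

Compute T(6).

First differences: -10, -30, -68, -124. Second differences: -20, -38, -56. Third differences: -18, -18.
Level-3 differences are constant, so T has degree 3.
Fitting a degree-3 polynomial gives T(t) = -3t³ - t² - 6t - 4.
Then T(6) = -724.

-724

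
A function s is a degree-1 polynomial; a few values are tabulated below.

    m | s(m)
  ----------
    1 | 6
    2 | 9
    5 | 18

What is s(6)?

21

Write s(m) = am + b; the 3 given values yield a linear system in the 2 coefficients.
Solving, s(m) = 3m + 3.
Then s(6) = 21.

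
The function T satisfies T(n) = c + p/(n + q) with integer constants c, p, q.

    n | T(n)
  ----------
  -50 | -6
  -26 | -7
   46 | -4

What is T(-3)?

-53

(T(n) − c)(n + q) = p for each data point; the three points give a linear system in c and q, then p follows.
Solving: c = -5, q = 2, p = 48, so T(n) = -5 + 48/(n + 2).
Then T(-3) = -5 + 48/(-1) = -53.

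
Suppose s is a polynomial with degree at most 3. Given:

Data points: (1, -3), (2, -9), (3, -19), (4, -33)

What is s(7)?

First differences: -6, -10, -14. Second differences: -4, -4.
Level-2 differences are constant, so s has degree 2.
Fitting a degree-2 polynomial gives s(x) = -2x² - 1.
Then s(7) = -99.

-99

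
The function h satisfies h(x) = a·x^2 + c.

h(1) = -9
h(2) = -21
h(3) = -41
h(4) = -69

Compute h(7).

-201

From h(1) = -9 and h(2) = -21: 1a + c = -9 and 4a + c = -21.
Subtracting: 3a = -12, so a = -4; then c = -9 − (-4)·1 = -5.
So h(x) = -4x² − 5, and h(7) = -201.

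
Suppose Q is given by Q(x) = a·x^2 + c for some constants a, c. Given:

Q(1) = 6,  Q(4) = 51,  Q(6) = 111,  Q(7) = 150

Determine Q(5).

From Q(1) = 6 and Q(4) = 51: 1a + c = 6 and 16a + c = 51.
Subtracting: 15a = 45, so a = 3; then c = 6 − 3·1 = 3.
So Q(x) = 3x² + 3, and Q(5) = 78.

78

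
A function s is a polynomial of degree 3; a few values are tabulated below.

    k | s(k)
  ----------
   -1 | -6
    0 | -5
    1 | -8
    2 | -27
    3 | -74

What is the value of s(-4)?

87

First differences: 1, -3, -19, -47. Second differences: -4, -16, -28. Third differences: -12, -12.
Level-3 differences are constant, so s has degree 3.
Fitting a degree-3 polynomial gives s(k) = -2k³ - 2k² + k - 5.
Then s(-4) = 87.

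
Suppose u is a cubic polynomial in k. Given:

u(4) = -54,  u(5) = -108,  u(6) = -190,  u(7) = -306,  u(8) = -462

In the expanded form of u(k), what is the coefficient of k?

First differences: -54, -82, -116, -156. Second differences: -28, -34, -40. Third differences: -6, -6.
Level-3 differences are constant, so u has degree 3.
Fitting a degree-3 polynomial gives u(k) = -k³ + k² - 2k + 2.
The coefficient of k is -2.

-2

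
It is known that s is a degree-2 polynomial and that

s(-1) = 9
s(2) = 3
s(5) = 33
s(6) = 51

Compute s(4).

Write s(n) = an² + bn + c; the 4 given values yield a linear system in the 3 coefficients.
Solving, s(n) = 2n² - 4n + 3.
Then s(4) = 19.

19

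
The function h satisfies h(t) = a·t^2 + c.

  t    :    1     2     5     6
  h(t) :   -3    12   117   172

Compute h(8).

From h(1) = -3 and h(2) = 12: 1a + c = -3 and 4a + c = 12.
Subtracting: 3a = 15, so a = 5; then c = -3 − 5·1 = -8.
So h(t) = 5t² − 8, and h(8) = 312.

312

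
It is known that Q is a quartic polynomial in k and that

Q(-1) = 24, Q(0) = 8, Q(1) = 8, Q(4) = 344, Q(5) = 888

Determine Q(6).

Write Q(k) = ak^4 + bk³ + ck² + dk + e; the 5 given values yield a linear system in the 5 coefficients.
Solving, Q(k) = 2k^4 - 4k³ + 6k² - 4k + 8.
Then Q(6) = 1928.

1928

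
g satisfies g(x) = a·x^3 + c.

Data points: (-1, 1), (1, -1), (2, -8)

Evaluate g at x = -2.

8

From g(-1) = 1 and g(1) = -1: -1a + c = 1 and 1a + c = -1.
Subtracting: 2a = -2, so a = -1; then c = 1 − (-1)·(-1) = 0.
So g(x) = -1x³ + 0, and g(-2) = 8.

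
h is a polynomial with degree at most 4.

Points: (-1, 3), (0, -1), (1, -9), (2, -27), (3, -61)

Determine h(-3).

Write h(t) = at^4 + bt³ + ct² + dt + e; the 5 given values yield a linear system in the 5 coefficients.
Solving, the leading coefficient vanishes, and h(t) = -t³ - 2t² - 5t - 1.
Then h(-3) = 23.

23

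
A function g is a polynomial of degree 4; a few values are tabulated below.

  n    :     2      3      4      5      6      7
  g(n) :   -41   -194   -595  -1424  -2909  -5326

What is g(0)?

1

First differences: -153, -401, -829, -1485, -2417. Second differences: -248, -428, -656, -932. Third differences: -180, -228, -276. Fourth differences: -48, -48.
Level-4 differences are constant, so g has degree 4.
Fitting a degree-4 polynomial gives g(n) = -2n^4 - 2n³ + 4n² - 5n + 1.
The constant term is g(0) = 1.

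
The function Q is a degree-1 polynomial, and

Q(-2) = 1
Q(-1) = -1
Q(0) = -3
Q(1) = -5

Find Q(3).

-9

First differences: -2, -2, -2.
Level-1 differences are constant, so Q has degree 1.
Fitting a degree-1 polynomial gives Q(x) = -2x - 3.
Then Q(3) = -9.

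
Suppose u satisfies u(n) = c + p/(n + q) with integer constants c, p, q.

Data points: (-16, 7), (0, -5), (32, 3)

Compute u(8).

(u(n) − c)(n + q) = p for each data point; the three points give a linear system in c and q, then p follows.
Solving: c = 4, q = 4, p = -36, so u(n) = 4 − 36/(n + 4).
Then u(8) = 4 − 36/12 = 1.

1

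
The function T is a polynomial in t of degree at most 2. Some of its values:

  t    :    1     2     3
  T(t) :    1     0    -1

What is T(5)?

-3

First differences: -1, -1.
Level-1 differences are constant, so T has degree 1.
Fitting a degree-1 polynomial gives T(t) = -t + 2.
Then T(5) = -3.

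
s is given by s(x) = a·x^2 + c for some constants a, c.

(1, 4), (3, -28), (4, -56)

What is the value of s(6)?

From s(1) = 4 and s(3) = -28: 1a + c = 4 and 9a + c = -28.
Subtracting: 8a = -32, so a = -4; then c = 4 − (-4)·1 = 8.
So s(x) = -4x² + 8, and s(6) = -136.

-136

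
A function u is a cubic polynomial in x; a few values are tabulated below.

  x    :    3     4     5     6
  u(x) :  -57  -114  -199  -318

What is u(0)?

Write u(x) = ax³ + bx² + cx + d; the 4 given values yield a linear system in the 4 coefficients.
Solving, u(x) = -x³ - 2x² - 6x + 6.
The constant term is u(0) = 6.

6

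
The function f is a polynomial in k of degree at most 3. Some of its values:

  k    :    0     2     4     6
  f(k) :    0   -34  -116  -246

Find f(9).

Write f(k) = ak³ + bk² + ck + d; the 4 given values yield a linear system in the 4 coefficients.
Solving, the leading coefficient vanishes, and f(k) = -6k² - 5k.
Then f(9) = -531.

-531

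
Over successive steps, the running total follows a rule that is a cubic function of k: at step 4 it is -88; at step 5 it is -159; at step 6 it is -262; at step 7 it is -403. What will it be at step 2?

Write the value at k as P(k).
Write P(k) = ak³ + bk² + ck + d; the 4 given values yield a linear system in the 4 coefficients.
Solving, P(k) = -k³ - k² - k - 4.
Then P(2) = -18.

-18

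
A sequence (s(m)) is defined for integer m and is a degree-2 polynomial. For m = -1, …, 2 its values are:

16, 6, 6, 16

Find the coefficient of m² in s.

5

First differences: -10, 0, 10. Second differences: 10, 10.
Level-2 differences are constant, so s has degree 2.
Fitting a degree-2 polynomial gives s(m) = 5m² - 5m + 6.
The coefficient of m² is 5.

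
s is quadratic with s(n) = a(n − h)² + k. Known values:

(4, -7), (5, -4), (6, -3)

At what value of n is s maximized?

First differences 3, 1; second difference -2 = 2a, so a = -1.
Expanding, the n-coefficient is −2ah = 2h; matching it to the data gives h = 6, and then k = -3.
So s(n) = -1(n − 6)² − 3.
Hence h = 6.

6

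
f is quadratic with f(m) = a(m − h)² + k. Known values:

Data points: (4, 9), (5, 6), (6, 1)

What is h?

3

First differences -3, -5; second difference -2 = 2a, so a = -1.
Expanding, the m-coefficient is −2ah = 2h; matching it to the data gives h = 3, and then k = 10.
So f(m) = -1(m − 3)² + 10.
Hence h = 3.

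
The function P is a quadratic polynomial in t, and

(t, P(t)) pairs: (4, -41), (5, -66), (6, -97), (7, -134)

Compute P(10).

-281

First differences: -25, -31, -37. Second differences: -6, -6.
Level-2 differences are constant, so P has degree 2.
Fitting a degree-2 polynomial gives P(t) = -3t² + 2t - 1.
Then P(10) = -281.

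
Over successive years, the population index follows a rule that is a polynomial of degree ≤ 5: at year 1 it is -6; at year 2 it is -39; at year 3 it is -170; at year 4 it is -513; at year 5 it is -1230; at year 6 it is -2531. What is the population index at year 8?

Write the value at k as T(k).
Write T(k) = ak^5 + bk^4 + ck³ + dk² + ek + p; the 6 given values yield a linear system in the 6 coefficients.
Solving, the leading coefficient vanishes, and T(k) = -2k^4 + k³ - 5k² + 5k - 5.
Then T(8) = -7965.

-7965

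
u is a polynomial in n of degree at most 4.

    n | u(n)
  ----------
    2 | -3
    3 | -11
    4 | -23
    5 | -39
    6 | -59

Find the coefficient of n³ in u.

0

First differences: -8, -12, -16, -20. Second differences: -4, -4, -4.
Level-2 differences are constant, so u has degree 2.
Fitting a degree-2 polynomial gives u(n) = -2n² + 2n + 1.
The coefficient of n³ is 0.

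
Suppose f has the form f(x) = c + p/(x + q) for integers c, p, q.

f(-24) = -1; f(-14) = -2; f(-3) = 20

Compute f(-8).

-5

(f(x) − c)(x + q) = p for each data point; the three points give a linear system in c and q, then p follows.
Solving: c = 0, q = 4, p = 20, so f(x) = 20/(x + 4).
Then f(-8) = 0 + 20/(-4) = -5.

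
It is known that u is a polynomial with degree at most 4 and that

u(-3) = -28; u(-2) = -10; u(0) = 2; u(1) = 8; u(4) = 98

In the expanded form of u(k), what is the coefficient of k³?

Write u(k) = ak^4 + bk³ + ck² + dk + e; the 5 given values yield a linear system in the 5 coefficients.
Solving, the leading coefficient vanishes, and u(k) = k³ + k² + 4k + 2.
The coefficient of k³ is 1.

1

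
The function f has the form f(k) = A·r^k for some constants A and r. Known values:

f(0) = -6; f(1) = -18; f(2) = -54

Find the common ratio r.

Consecutive ratio: -18/(-6) = 3, and -54/(-18) = 3, so r = 3.
Then A·3^0 = -6 gives A = -6, and f(k) = -6·3^k.

3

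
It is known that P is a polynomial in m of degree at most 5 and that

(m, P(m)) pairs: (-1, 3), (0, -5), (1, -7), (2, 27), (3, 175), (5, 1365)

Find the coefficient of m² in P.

1

Write P(m) = am^5 + bm^4 + cm³ + dm² + em + p; the 6 given values yield a linear system in the 6 coefficients.
Solving, the leading coefficient vanishes, and P(m) = 2m^4 + m³ + m² - 6m - 5.
The coefficient of m² is 1.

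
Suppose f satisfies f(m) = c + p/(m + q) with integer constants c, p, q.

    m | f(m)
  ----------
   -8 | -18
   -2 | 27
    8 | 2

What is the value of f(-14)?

-9

(f(m) − c)(m + q) = p for each data point; the three points give a linear system in c and q, then p follows.
Solving: c = -3, q = 4, p = 60, so f(m) = -3 + 60/(m + 4).
Then f(-14) = -3 + 60/(-10) = -9.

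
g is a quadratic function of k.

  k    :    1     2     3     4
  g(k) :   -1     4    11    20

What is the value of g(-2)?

-4

Write g(k) = ak² + bk + c; the 4 given values yield a linear system in the 3 coefficients.
Solving, g(k) = k² + 2k - 4.
Then g(-2) = -4.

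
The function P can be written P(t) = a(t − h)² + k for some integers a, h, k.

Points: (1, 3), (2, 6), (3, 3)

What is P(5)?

First differences 3, -3; second difference -6 = 2a, so a = -3.
Expanding, the t-coefficient is −2ah = 6h; matching it to the data gives h = 2, and then k = 6.
So P(t) = -3(t − 2)² + 6.
P(5) = -3·3² + 6 = -21.

-21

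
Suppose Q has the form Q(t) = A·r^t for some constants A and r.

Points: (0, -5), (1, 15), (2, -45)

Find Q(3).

135

Consecutive ratio: 15/(-5) = -3, and -45/15 = -3, so r = -3.
Then A·(-3)^0 = -5 gives A = -5, and Q(t) = -5·(-3)^t.
Q(3) = -5·(-3)^3 = 135.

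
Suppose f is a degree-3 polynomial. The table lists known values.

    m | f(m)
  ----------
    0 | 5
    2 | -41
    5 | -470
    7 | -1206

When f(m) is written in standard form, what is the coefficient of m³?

Write f(m) = am³ + bm² + cm + d; the 4 given values yield a linear system in the 4 coefficients.
Solving, f(m) = -3m³ - 3m² - 5m + 5.
The coefficient of m³ is -3.

-3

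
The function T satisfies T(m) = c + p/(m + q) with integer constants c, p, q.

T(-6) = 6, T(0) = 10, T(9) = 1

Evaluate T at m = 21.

(T(m) − c)(m + q) = p for each data point; the three points give a linear system in c and q, then p follows.
Solving: c = 4, q = -3, p = -18, so T(m) = 4 − 18/(m − 3).
Then T(21) = 4 − 18/18 = 3.

3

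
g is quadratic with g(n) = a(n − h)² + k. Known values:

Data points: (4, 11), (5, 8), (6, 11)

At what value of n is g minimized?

First differences -3, 3; second difference 6 = 2a, so a = 3.
Expanding, the n-coefficient is −2ah = -6h; matching it to the data gives h = 5, and then k = 8.
So g(n) = 3(n − 5)² + 8.
Hence h = 5.

5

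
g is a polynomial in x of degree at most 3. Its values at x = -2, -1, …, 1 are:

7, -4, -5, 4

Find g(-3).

Write g(x) = ax³ + bx² + cx + d; the 4 given values yield a linear system in the 4 coefficients.
Solving, the leading coefficient vanishes, and g(x) = 5x² + 4x - 5.
Then g(-3) = 28.

28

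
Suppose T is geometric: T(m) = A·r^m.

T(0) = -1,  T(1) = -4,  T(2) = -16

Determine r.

4

Consecutive ratio: -4/(-1) = 4, and -16/(-4) = 4, so r = 4.
Then A·4^0 = -1 gives A = -1, and T(m) = -1·4^m.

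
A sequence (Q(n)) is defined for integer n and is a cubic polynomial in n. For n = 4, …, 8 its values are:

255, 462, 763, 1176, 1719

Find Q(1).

18

Write Q(n) = an³ + bn² + cn + d; the 5 given values yield a linear system in the 4 coefficients.
Solving, Q(n) = 3n³ + 2n² + 6n + 7.
Then Q(1) = 18.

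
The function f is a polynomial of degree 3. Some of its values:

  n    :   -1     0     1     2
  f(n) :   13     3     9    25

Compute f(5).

Write f(n) = an³ + bn² + cn + d; the 4 given values yield a linear system in the 4 coefficients.
Solving, f(n) = -n³ + 8n² - n + 3.
Then f(5) = 73.

73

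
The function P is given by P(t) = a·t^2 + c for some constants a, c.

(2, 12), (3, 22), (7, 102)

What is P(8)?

132

From P(2) = 12 and P(3) = 22: 4a + c = 12 and 9a + c = 22.
Subtracting: 5a = 10, so a = 2; then c = 12 − 2·4 = 4.
So P(t) = 2t² + 4, and P(8) = 132.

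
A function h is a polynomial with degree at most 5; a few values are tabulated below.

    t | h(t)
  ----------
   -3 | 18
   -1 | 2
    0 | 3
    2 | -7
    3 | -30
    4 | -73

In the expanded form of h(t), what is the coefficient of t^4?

Write h(t) = at^5 + bt^4 + ct³ + dt² + et + p; the 6 given values yield a linear system in the 6 coefficients.
Solving, the top 2 coefficients vanish, and h(t) = -t³ - t² + t + 3.
The coefficient of t^4 is 0.

0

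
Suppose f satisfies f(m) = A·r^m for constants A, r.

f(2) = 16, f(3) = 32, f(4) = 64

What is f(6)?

Consecutive ratio: 32/16 = 2, and 64/32 = 2, so r = 2.
Then A·2^2 = 16 gives A = 4, and f(m) = 4·2^m.
f(6) = 4·2^6 = 256.

256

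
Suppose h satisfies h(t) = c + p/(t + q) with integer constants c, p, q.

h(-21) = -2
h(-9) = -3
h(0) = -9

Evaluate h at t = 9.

3

(h(t) − c)(t + q) = p for each data point; the three points give a linear system in c and q, then p follows.
Solving: c = -1, q = -3, p = 24, so h(t) = -1 + 24/(t − 3).
Then h(9) = -1 + 24/6 = 3.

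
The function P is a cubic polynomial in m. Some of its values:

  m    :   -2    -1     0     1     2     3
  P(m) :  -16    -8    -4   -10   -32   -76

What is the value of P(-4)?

-20

Write P(m) = am³ + bm² + cm + d; the 6 given values yield a linear system in the 4 coefficients.
Solving, P(m) = -m³ - 5m² - 4.
Then P(-4) = -20.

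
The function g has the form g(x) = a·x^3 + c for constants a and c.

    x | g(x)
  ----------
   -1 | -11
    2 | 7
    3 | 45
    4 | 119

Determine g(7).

677

From g(-1) = -11 and g(2) = 7: -1a + c = -11 and 8a + c = 7.
Subtracting: 9a = 18, so a = 2; then c = -11 − 2·(-1) = -9.
So g(x) = 2x³ − 9, and g(7) = 677.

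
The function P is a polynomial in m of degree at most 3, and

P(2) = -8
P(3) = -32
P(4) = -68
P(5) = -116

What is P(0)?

Write P(m) = am³ + bm² + cm + d; the 4 given values yield a linear system in the 4 coefficients.
Solving, the leading coefficient vanishes, and P(m) = -6m² + 6m + 4.
The constant term is P(0) = 4.

4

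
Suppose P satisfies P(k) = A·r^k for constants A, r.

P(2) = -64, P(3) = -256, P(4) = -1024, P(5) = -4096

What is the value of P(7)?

Consecutive ratio: -256/(-64) = 4, and -1024/(-256) = 4, so r = 4.
Then A·4^2 = -64 gives A = -4, and P(k) = -4·4^k.
P(7) = -4·4^7 = -65536.

-65536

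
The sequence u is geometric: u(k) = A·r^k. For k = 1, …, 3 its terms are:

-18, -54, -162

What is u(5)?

-1458

Consecutive ratio: -54/(-18) = 3, and -162/(-54) = 3, so r = 3.
Then A·3^1 = -18 gives A = -6, and u(k) = -6·3^k.
u(5) = -6·3^5 = -1458.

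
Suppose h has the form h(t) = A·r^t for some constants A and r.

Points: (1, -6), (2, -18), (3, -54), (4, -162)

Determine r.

3

Consecutive ratio: -18/(-6) = 3, and -54/(-18) = 3, so r = 3.
Then A·3^1 = -6 gives A = -2, and h(t) = -2·3^t.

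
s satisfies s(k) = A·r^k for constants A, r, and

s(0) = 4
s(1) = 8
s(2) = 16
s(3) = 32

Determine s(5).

Consecutive ratio: 8/4 = 2, and 16/8 = 2, so r = 2.
Then A·2^0 = 4 gives A = 4, and s(k) = 4·2^k.
s(5) = 4·2^5 = 128.

128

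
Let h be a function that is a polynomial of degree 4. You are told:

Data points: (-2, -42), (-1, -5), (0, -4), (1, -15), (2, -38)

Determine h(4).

-240

Write h(k) = ak^4 + bk³ + ck² + dk + e; the 5 given values yield a linear system in the 5 coefficients.
Solving, h(k) = -k^4 + 2k³ - 5k² - 7k - 4.
Then h(4) = -240.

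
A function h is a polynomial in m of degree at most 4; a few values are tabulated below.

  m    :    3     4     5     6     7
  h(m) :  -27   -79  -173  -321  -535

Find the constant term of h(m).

First differences: -52, -94, -148, -214. Second differences: -42, -54, -66. Third differences: -12, -12.
Level-3 differences are constant, so h has degree 3.
Fitting a degree-3 polynomial gives h(m) = -2m³ + 3m² + m - 3.
The constant term is h(0) = -3.

-3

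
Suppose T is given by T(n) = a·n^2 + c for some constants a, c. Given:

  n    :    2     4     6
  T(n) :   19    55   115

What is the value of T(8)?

199

From T(2) = 19 and T(4) = 55: 4a + c = 19 and 16a + c = 55.
Subtracting: 12a = 36, so a = 3; then c = 19 − 3·4 = 7.
So T(n) = 3n² + 7, and T(8) = 199.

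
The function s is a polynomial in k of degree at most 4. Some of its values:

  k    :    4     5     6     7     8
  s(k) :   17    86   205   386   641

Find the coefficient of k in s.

Write s(k) = ak^4 + bk³ + ck² + dk + e; the 5 given values yield a linear system in the 5 coefficients.
Solving, the leading coefficient vanishes, and s(k) = 2k³ - 5k² - 8k + 1.
The coefficient of k is -8.

-8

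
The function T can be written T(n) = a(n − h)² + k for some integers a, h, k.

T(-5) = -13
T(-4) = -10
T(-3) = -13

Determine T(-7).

-37

First differences 3, -3; second difference -6 = 2a, so a = -3.
Expanding, the n-coefficient is −2ah = 6h; matching it to the data gives h = -4, and then k = -10.
So T(n) = -3(n + 4)² − 10.
T(-7) = -3·(-3)² − 10 = -37.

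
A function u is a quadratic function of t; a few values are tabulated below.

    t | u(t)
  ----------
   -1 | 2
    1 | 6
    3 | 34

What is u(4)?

57

Write u(t) = at² + bt + c; the 3 given values yield a linear system in the 3 coefficients.
Solving, u(t) = 3t² + 2t + 1.
Then u(4) = 57.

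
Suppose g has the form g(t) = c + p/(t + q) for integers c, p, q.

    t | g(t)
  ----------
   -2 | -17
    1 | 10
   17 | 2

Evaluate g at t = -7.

-2

(g(t) − c)(t + q) = p for each data point; the three points give a linear system in c and q, then p follows.
Solving: c = 1, q = 1, p = 18, so g(t) = 1 + 18/(t + 1).
Then g(-7) = 1 + 18/(-6) = -2.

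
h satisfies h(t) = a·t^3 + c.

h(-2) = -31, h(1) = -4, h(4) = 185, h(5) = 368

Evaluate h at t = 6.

From h(-2) = -31 and h(1) = -4: -8a + c = -31 and 1a + c = -4.
Subtracting: 9a = 27, so a = 3; then c = -31 − 3·(-8) = -7.
So h(t) = 3t³ − 7, and h(6) = 641.

641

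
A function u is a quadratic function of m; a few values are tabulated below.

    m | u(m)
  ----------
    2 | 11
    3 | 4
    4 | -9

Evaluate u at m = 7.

Write u(m) = am² + bm + c; the 3 given values yield a linear system in the 3 coefficients.
Solving, u(m) = -3m² + 8m + 7.
Then u(7) = -84.

-84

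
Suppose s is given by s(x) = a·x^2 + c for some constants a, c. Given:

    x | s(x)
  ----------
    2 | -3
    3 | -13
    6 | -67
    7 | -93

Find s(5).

-45

From s(2) = -3 and s(3) = -13: 4a + c = -3 and 9a + c = -13.
Subtracting: 5a = -10, so a = -2; then c = -3 − (-2)·4 = 5.
So s(x) = -2x² + 5, and s(5) = -45.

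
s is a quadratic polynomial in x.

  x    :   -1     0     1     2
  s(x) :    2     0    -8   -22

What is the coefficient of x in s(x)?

Write s(x) = ax² + bx + c; the 4 given values yield a linear system in the 3 coefficients.
Solving, s(x) = -3x² - 5x.
The coefficient of x is -5.

-5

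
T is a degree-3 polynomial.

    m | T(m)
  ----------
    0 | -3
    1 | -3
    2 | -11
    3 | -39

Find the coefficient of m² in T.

2

Write T(m) = am³ + bm² + cm + d; the 4 given values yield a linear system in the 4 coefficients.
Solving, T(m) = -2m³ + 2m² - 3.
The coefficient of m² is 2.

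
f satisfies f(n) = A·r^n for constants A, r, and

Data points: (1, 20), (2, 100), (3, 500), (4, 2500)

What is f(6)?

Consecutive ratio: 100/20 = 5, and 500/100 = 5, so r = 5.
Then A·5^1 = 20 gives A = 4, and f(n) = 4·5^n.
f(6) = 4·5^6 = 62500.

62500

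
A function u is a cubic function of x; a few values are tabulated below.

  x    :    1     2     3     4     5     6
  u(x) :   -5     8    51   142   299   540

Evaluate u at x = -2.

First differences: 13, 43, 91, 157, 241. Second differences: 30, 48, 66, 84. Third differences: 18, 18, 18.
Level-3 differences are constant, so u has degree 3.
Fitting a degree-3 polynomial gives u(x) = 3x³ - 3x² + x - 6.
Then u(-2) = -44.

-44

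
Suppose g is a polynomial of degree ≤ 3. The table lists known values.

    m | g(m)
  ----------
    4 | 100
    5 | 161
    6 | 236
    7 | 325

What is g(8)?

428

First differences: 61, 75, 89. Second differences: 14, 14.
Level-2 differences are constant, so g has degree 2.
Fitting a degree-2 polynomial gives g(m) = 7m² - 2m - 4.
Then g(8) = 428.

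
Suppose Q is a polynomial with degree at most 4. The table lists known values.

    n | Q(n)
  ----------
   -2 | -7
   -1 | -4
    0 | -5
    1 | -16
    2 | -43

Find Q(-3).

-8

First differences: 3, -1, -11, -27. Second differences: -4, -10, -16. Third differences: -6, -6.
Level-3 differences are constant, so Q has degree 3.
Fitting a degree-3 polynomial gives Q(n) = -n³ - 5n² - 5n - 5.
Then Q(-3) = -8.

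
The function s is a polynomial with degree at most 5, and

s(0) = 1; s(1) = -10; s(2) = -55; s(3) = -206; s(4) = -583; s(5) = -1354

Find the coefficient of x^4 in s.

First differences: -11, -45, -151, -377, -771. Second differences: -34, -106, -226, -394. Third differences: -72, -120, -168. Fourth differences: -48, -48.
Level-4 differences are constant, so s has degree 4.
Fitting a degree-4 polynomial gives s(x) = -2x^4 - 3x² - 6x + 1.
The coefficient of x^4 is -2.

-2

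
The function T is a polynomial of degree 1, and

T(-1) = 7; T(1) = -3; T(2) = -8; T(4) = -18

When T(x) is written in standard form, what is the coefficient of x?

-5

Write T(x) = ax + b; the 4 given values yield a linear system in the 2 coefficients.
Solving, T(x) = -5x + 2.
The coefficient of x is -5.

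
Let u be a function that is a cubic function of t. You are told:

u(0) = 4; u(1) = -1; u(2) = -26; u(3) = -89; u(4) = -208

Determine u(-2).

26

First differences: -5, -25, -63, -119. Second differences: -20, -38, -56. Third differences: -18, -18.
Level-3 differences are constant, so u has degree 3.
Fitting a degree-3 polynomial gives u(t) = -3t³ - t² - t + 4.
Then u(-2) = 26.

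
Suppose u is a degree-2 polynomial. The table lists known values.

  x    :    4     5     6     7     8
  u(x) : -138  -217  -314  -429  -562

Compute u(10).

-882

Write u(x) = ax² + bx + c; the 5 given values yield a linear system in the 3 coefficients.
Solving, u(x) = -9x² + 2x - 2.
Then u(10) = -882.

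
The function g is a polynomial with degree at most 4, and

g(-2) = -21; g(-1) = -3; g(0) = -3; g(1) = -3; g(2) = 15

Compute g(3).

69

Write g(n) = an^4 + bn³ + cn² + dn + e; the 5 given values yield a linear system in the 5 coefficients.
Solving, the leading coefficient vanishes, and g(n) = 3n³ - 3n - 3.
Then g(3) = 69.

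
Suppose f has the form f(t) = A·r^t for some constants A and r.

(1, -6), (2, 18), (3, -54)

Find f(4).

Consecutive ratio: 18/(-6) = -3, and -54/18 = -3, so r = -3.
Then A·(-3)^1 = -6 gives A = 2, and f(t) = 2·(-3)^t.
f(4) = 2·(-3)^4 = 162.

162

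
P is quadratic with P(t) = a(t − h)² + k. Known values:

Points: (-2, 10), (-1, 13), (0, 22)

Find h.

First differences 3, 9; second difference 6 = 2a, so a = 3.
Expanding, the t-coefficient is −2ah = -6h; matching it to the data gives h = -2, and then k = 10.
So P(t) = 3(t + 2)² + 10.
Hence h = -2.

-2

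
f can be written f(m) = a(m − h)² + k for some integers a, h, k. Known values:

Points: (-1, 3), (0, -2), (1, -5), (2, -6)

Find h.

First differences -5, -3, -1; second difference 2 = 2a, so a = 1.
Expanding, the m-coefficient is −2ah = -2h; matching it to the data gives h = 2, and then k = -6.
So f(m) = 1(m − 2)² − 6.
Hence h = 2.

2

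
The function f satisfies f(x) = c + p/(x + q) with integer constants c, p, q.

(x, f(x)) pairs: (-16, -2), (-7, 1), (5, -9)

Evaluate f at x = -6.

2

(f(x) − c)(x + q) = p for each data point; the three points give a linear system in c and q, then p follows.
Solving: c = -4, q = 1, p = -30, so f(x) = -4 − 30/(x + 1).
Then f(-6) = -4 − 30/(-5) = 2.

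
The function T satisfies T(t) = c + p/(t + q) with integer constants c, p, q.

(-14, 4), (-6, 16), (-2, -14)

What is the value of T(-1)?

(T(t) − c)(t + q) = p for each data point; the three points give a linear system in c and q, then p follows.
Solving: c = 1, q = 4, p = -30, so T(t) = 1 − 30/(t + 4).
Then T(-1) = 1 − 30/3 = -9.

-9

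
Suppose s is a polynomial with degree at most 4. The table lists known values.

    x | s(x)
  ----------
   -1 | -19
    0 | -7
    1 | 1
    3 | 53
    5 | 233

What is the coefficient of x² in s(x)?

-2

Write s(x) = ax^4 + bx³ + cx² + dx + e; the 5 given values yield a linear system in the 5 coefficients.
Solving, the leading coefficient vanishes, and s(x) = 2x³ - 2x² + 8x - 7.
The coefficient of x² is -2.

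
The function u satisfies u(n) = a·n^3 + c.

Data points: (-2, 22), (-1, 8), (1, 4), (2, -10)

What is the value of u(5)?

From u(-2) = 22 and u(-1) = 8: -8a + c = 22 and -1a + c = 8.
Subtracting: 7a = -14, so a = -2; then c = 22 − (-2)·(-8) = 6.
So u(n) = -2n³ + 6, and u(5) = -244.

-244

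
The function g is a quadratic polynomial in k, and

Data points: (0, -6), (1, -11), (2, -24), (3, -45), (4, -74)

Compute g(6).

First differences: -5, -13, -21, -29. Second differences: -8, -8, -8.
Level-2 differences are constant, so g has degree 2.
Fitting a degree-2 polynomial gives g(k) = -4k² - k - 6.
Then g(6) = -156.

-156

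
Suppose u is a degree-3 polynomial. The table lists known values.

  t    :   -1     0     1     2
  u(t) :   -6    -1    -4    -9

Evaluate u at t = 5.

24

Write u(t) = at³ + bt² + ct + d; the 4 given values yield a linear system in the 4 coefficients.
Solving, u(t) = t³ - 4t² - 1.
Then u(5) = 24.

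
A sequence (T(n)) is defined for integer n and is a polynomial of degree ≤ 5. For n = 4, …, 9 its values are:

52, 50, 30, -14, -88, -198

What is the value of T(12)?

First differences: -2, -20, -44, -74, -110. Second differences: -18, -24, -30, -36. Third differences: -6, -6, -6.
Level-3 differences are constant, so T has degree 3.
Fitting a degree-3 polynomial gives T(n) = -n³ + 6n² + 5n.
Then T(12) = -804.

-804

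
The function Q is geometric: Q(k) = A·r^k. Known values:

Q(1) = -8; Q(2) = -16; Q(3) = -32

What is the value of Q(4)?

-64

Consecutive ratio: -16/(-8) = 2, and -32/(-16) = 2, so r = 2.
Then A·2^1 = -8 gives A = -4, and Q(k) = -4·2^k.
Q(4) = -4·2^4 = -64.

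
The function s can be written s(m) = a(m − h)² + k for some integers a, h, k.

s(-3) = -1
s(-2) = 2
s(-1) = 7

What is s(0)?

First differences 3, 5; second difference 2 = 2a, so a = 1.
Expanding, the m-coefficient is −2ah = -2h; matching it to the data gives h = -4, and then k = -2.
So s(m) = 1(m + 4)² − 2.
s(0) = 1·4² − 2 = 14.

14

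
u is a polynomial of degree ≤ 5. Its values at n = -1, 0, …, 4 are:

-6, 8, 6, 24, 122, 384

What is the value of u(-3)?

Write u(n) = an^5 + bn^4 + cn³ + dn² + en + p; the 6 given values yield a linear system in the 6 coefficients.
Solving, the leading coefficient vanishes, and u(n) = n^4 + 4n³ - 9n² + 2n + 8.
Then u(-3) = -106.

-106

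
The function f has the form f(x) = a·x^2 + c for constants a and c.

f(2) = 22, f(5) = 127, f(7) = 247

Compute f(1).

From f(2) = 22 and f(5) = 127: 4a + c = 22 and 25a + c = 127.
Subtracting: 21a = 105, so a = 5; then c = 22 − 5·4 = 2.
So f(x) = 5x² + 2, and f(1) = 7.

7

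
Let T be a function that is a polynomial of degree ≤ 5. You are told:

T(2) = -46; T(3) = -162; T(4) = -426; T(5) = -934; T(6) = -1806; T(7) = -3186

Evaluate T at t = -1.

Write T(t) = at^5 + bt^4 + ct³ + dt² + et + p; the 6 given values yield a linear system in the 6 coefficients.
Solving, the leading coefficient vanishes, and T(t) = -t^4 - 2t³ - t² - 8t + 6.
Then T(-1) = 14.

14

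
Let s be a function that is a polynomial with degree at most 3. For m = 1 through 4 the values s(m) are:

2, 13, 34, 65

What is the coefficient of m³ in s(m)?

0

Write s(m) = am³ + bm² + cm + d; the 4 given values yield a linear system in the 4 coefficients.
Solving, the leading coefficient vanishes, and s(m) = 5m² - 4m + 1.
The coefficient of m³ is 0.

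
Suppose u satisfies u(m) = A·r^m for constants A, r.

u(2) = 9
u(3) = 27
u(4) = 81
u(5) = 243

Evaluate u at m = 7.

2187

Consecutive ratio: 27/9 = 3, and 81/27 = 3, so r = 3.
Then A·3^2 = 9 gives A = 1, and u(m) = 1·3^m.
u(7) = 1·3^7 = 2187.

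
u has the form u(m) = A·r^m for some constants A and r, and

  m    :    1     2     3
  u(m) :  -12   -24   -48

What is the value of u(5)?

Consecutive ratio: -24/(-12) = 2, and -48/(-24) = 2, so r = 2.
Then A·2^1 = -12 gives A = -6, and u(m) = -6·2^m.
u(5) = -6·2^5 = -192.

-192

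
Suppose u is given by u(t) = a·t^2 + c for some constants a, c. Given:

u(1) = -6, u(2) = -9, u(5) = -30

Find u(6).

From u(1) = -6 and u(2) = -9: 1a + c = -6 and 4a + c = -9.
Subtracting: 3a = -3, so a = -1; then c = -6 − (-1)·1 = -5.
So u(t) = -1t² − 5, and u(6) = -41.

-41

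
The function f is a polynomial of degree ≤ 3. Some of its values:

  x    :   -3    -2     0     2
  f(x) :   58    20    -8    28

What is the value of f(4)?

128

Write f(x) = ax³ + bx² + cx + d; the 4 given values yield a linear system in the 4 coefficients.
Solving, the leading coefficient vanishes, and f(x) = 8x² + 2x - 8.
Then f(4) = 128.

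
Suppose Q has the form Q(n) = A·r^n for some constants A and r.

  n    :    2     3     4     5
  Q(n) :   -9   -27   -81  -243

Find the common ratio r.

Consecutive ratio: -27/(-9) = 3, and -81/(-27) = 3, so r = 3.
Then A·3^2 = -9 gives A = -1, and Q(n) = -1·3^n.

3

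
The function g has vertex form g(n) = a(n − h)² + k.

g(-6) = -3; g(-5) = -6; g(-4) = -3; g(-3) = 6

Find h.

First differences -3, 3, 9; second difference 6 = 2a, so a = 3.
Expanding, the n-coefficient is −2ah = -6h; matching it to the data gives h = -5, and then k = -6.
So g(n) = 3(n + 5)² − 6.
Hence h = -5.

-5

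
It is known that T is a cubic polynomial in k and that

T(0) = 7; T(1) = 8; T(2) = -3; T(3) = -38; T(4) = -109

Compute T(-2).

17

First differences: 1, -11, -35, -71. Second differences: -12, -24, -36. Third differences: -12, -12.
Level-3 differences are constant, so T has degree 3.
Fitting a degree-3 polynomial gives T(k) = -2k³ + 3k + 7.
Then T(-2) = 17.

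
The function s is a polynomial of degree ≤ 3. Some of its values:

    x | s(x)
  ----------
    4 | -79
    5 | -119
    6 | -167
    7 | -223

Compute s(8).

-287

Write s(x) = ax³ + bx² + cx + d; the 4 given values yield a linear system in the 4 coefficients.
Solving, the leading coefficient vanishes, and s(x) = -4x² - 4x + 1.
Then s(8) = -287.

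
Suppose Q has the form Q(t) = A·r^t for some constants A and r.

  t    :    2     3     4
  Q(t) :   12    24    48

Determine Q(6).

192

Consecutive ratio: 24/12 = 2, and 48/24 = 2, so r = 2.
Then A·2^2 = 12 gives A = 3, and Q(t) = 3·2^t.
Q(6) = 3·2^6 = 192.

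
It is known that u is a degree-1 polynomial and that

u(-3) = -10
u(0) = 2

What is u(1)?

Write u(m) = am + b; the 2 given values yield a linear system in the 2 coefficients.
Solving, u(m) = 4m + 2.
Then u(1) = 6.

6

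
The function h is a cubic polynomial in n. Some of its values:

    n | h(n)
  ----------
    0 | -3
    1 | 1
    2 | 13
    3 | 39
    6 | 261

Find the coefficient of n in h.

2

Write h(n) = an³ + bn² + cn + d; the 5 given values yield a linear system in the 4 coefficients.
Solving, h(n) = n³ + n² + 2n - 3.
The coefficient of n is 2.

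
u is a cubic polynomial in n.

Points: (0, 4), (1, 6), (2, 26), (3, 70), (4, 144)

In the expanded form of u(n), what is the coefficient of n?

First differences: 2, 20, 44, 74. Second differences: 18, 24, 30. Third differences: 6, 6.
Level-3 differences are constant, so u has degree 3.
Fitting a degree-3 polynomial gives u(n) = n³ + 6n² - 5n + 4.
The coefficient of n is -5.

-5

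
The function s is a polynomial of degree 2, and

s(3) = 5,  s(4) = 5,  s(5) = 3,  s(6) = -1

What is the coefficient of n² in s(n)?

-1

Write s(n) = an² + bn + c; the 4 given values yield a linear system in the 3 coefficients.
Solving, s(n) = -n² + 7n - 7.
The coefficient of n² is -1.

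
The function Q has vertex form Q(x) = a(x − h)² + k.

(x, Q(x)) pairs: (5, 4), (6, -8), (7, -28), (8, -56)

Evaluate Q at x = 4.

8

First differences -12, -20, -28; second difference -8 = 2a, so a = -4.
Expanding, the x-coefficient is −2ah = 8h; matching it to the data gives h = 4, and then k = 8.
So Q(x) = -4(x − 4)² + 8.
Q(4) = -4·0² + 8 = 8.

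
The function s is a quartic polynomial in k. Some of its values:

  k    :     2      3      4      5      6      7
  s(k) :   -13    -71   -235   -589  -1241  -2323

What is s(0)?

First differences: -58, -164, -354, -652, -1082. Second differences: -106, -190, -298, -430. Third differences: -84, -108, -132. Fourth differences: -24, -24.
Level-4 differences are constant, so s has degree 4.
Fitting a degree-4 polynomial gives s(k) = -k^4 + 2k² - 3k + 1.
The constant term is s(0) = 1.

1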